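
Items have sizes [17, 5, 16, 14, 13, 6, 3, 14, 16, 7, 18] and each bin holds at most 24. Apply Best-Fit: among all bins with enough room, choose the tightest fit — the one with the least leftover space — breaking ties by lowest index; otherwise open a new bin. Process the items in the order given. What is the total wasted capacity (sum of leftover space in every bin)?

17 → bin 1 (remaining 7)
5 → bin 1 (remaining 2)
16 → bin 2 (remaining 8)
14 → bin 3 (remaining 10)
13 → bin 4 (remaining 11)
6 → bin 2 (remaining 2)
3 → bin 3 (remaining 7)
14 → bin 5 (remaining 10)
16 → bin 6 (remaining 8)
7 → bin 3 (remaining 0)
18 → bin 7 (remaining 6)
7 bins × 24 = 168; used 129; unused 39.

39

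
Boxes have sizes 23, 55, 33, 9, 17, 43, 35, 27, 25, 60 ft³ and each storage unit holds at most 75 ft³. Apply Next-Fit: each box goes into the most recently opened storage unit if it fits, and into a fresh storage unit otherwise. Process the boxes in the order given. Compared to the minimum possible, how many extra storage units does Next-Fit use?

Next-Fit: [23] [55] [33,9,17] [43] [35,27] [25] [60] → 7 storage units.
Total size 327 ft³; any packing needs at least ⌈327/75⌉ = 5 storage units.
An optimal packing achieves that bound: [60,9] [55,17] [43,27] [35,33] [25,23] → 5 storage units.
Excess: 7 − 5 = 2.

2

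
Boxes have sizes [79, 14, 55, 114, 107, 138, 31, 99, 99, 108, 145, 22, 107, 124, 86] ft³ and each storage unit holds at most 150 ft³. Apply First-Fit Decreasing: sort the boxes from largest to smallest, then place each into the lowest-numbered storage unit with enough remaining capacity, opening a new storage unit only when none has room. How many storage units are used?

Sorted descending: 145, 138, 124, 114, 108, 107, 107, 99, 99, 86, 79, 55, 31, 22, 14.
storage unit 1: place 145 ft³, 5 ft³ left
storage unit 2: place 138 ft³, 12 ft³ left
storage unit 3: place 124 ft³, 26 ft³ left
storage unit 4: place 114 ft³, 36 ft³ left
storage unit 5: place 108 ft³, 42 ft³ left
storage unit 6: place 107 ft³, 43 ft³ left
storage unit 7: place 107 ft³, 43 ft³ left
storage unit 8: place 99 ft³, 51 ft³ left
storage unit 9: place 99 ft³, 51 ft³ left
storage unit 10: place 86 ft³, 64 ft³ left
storage unit 11: place 79 ft³, 71 ft³ left
storage unit 10: place 55 ft³, 9 ft³ left
storage unit 4: place 31 ft³, 5 ft³ left
storage unit 3: place 22 ft³, 4 ft³ left
storage unit 5: place 14 ft³, 28 ft³ left

11 storage units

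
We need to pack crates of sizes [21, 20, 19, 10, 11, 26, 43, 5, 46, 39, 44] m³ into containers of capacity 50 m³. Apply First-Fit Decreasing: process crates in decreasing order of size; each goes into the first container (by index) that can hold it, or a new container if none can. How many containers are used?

Sorted descending: 46, 44, 43, 39, 26, 21, 20, 19, 11, 10, 5.
46 m³ → container 1 (remaining 4 m³)
44 m³ → container 2 (remaining 6 m³)
43 m³ → container 3 (remaining 7 m³)
39 m³ → container 4 (remaining 11 m³)
26 m³ → container 5 (remaining 24 m³)
21 m³ → container 5 (remaining 3 m³)
20 m³ → container 6 (remaining 30 m³)
19 m³ → container 6 (remaining 11 m³)
11 m³ → container 4 (remaining 0 m³)
10 m³ → container 6 (remaining 1 m³)
5 m³ → container 2 (remaining 1 m³)
Final containers: [46] [44,5] [43] [39,11] [26,21] [20,19,10].

6 containers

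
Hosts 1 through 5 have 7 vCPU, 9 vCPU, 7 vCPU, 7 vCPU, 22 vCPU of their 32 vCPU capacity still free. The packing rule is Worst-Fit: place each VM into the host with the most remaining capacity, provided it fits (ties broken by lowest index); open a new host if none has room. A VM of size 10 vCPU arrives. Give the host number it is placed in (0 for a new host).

Hosts with room: host 5 (22 vCPU).
Most room is host 5 with 22 vCPU free.

5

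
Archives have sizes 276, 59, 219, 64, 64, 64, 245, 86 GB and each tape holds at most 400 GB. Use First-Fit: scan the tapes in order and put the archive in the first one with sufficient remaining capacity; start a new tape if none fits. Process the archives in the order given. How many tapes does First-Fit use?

3

276 GB → tape 1 (remaining 124 GB)
59 GB → tape 1 (remaining 65 GB)
219 GB → tape 2 (remaining 181 GB)
64 GB → tape 1 (remaining 1 GB)
64 GB → tape 2 (remaining 117 GB)
64 GB → tape 2 (remaining 53 GB)
245 GB → tape 3 (remaining 155 GB)
86 GB → tape 3 (remaining 69 GB)
Final tapes: [276,59,64] [219,64,64] [245,86].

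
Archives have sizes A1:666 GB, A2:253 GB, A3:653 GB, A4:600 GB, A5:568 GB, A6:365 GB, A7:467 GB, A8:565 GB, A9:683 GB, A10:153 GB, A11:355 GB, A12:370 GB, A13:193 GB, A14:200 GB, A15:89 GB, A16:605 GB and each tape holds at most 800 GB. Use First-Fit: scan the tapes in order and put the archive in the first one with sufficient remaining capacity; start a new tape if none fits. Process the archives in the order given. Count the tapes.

Put A1 (666 GB) in tape 1; 134 GB remain.
Put A2 (253 GB) in tape 2; 547 GB remain.
Put A3 (653 GB) in tape 3; 147 GB remain.
Put A4 (600 GB) in tape 4; 200 GB remain.
Put A5 (568 GB) in tape 5; 232 GB remain.
Put A6 (365 GB) in tape 2; 182 GB remain.
Put A7 (467 GB) in tape 6; 333 GB remain.
Put A8 (565 GB) in tape 7; 235 GB remain.
Put A9 (683 GB) in tape 8; 117 GB remain.
Put A10 (153 GB) in tape 2; 29 GB remain.
Put A11 (355 GB) in tape 9; 445 GB remain.
Put A12 (370 GB) in tape 9; 75 GB remain.
Put A13 (193 GB) in tape 4; 7 GB remain.
Put A14 (200 GB) in tape 5; 32 GB remain.
Put A15 (89 GB) in tape 1; 45 GB remain.
Put A16 (605 GB) in tape 10; 195 GB remain.

10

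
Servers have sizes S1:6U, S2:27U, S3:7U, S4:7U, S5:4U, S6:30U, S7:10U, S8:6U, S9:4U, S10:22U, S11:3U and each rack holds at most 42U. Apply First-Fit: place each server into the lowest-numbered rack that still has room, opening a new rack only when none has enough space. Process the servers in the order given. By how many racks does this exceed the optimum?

First-Fit: [6,27,7] [7,4,30] [10,6,4,22] [3] → 4 racks.
Total size 126U; any packing needs at least ⌈126/42⌉ = 3 racks.
An optimal packing achieves that bound: [30,6,6] [27,7,4,4] [22,10,7,3] → 3 racks.
Excess: 4 − 3 = 1.

1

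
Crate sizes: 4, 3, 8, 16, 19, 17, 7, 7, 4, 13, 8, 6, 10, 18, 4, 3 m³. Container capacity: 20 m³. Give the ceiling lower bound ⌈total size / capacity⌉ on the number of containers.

8

Total size = 4 + 3 + 8 + 16 + 19 + 17 + 7 + 7 + 4 + 13 + 8 + 6 + 10 + 18 + 4 + 3 = 147 m³.
⌈147 / 20⌉ = 8.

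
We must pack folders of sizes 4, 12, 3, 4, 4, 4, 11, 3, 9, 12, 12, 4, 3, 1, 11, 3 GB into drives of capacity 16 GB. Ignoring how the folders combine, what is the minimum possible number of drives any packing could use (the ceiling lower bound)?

Total size = 4 + 12 + 3 + 4 + 4 + 4 + 11 + 3 + 9 + 12 + 12 + 4 + 3 + 1 + 11 + 3 = 100 GB.
⌈100 / 16⌉ = 7.

7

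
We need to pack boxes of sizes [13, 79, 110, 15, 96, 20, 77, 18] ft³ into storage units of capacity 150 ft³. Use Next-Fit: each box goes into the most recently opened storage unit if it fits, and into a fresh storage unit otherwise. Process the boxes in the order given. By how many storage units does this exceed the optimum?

0

Next-Fit: [13,79] [110,15] [96,20] [77,18] → 4 storage units.
4 boxes exceed 75 ft³ (half the capacity), and no two of those can share a storage unit, so at least 4 storage units are needed.
So 4 is already optimal.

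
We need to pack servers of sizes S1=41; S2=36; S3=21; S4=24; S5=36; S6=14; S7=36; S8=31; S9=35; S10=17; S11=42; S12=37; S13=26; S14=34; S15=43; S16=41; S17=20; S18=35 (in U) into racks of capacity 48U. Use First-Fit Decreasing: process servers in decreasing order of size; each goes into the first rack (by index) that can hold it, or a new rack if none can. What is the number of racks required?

Sorted descending: 43, 42, 41, 41, 37, 36, 36, 36, 35, 35, 34, 31, 26, 24, 21, 20, 17, 14.
43U → rack 1 (remaining 5U)
42U → rack 2 (remaining 6U)
41U → rack 3 (remaining 7U)
41U → rack 4 (remaining 7U)
37U → rack 5 (remaining 11U)
36U → rack 6 (remaining 12U)
36U → rack 7 (remaining 12U)
36U → rack 8 (remaining 12U)
35U → rack 9 (remaining 13U)
35U → rack 10 (remaining 13U)
34U → rack 11 (remaining 14U)
31U → rack 12 (remaining 17U)
26U → rack 13 (remaining 22U)
24U → rack 14 (remaining 24U)
21U → rack 13 (remaining 1U)
20U → rack 14 (remaining 4U)
17U → rack 12 (remaining 0U)
14U → rack 11 (remaining 0U)

14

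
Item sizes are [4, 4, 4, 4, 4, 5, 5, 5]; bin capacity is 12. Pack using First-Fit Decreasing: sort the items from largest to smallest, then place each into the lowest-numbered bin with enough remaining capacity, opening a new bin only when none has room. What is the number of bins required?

4

Sorted descending: 5, 5, 5, 4, 4, 4, 4, 4.
5 → bin 1 (remaining 7)
5 → bin 1 (remaining 2)
5 → bin 2 (remaining 7)
4 → bin 2 (remaining 3)
4 → bin 3 (remaining 8)
4 → bin 3 (remaining 4)
4 → bin 3 (remaining 0)
4 → bin 4 (remaining 8)
Final bins: [5,5] [5,4] [4,4,4] [4].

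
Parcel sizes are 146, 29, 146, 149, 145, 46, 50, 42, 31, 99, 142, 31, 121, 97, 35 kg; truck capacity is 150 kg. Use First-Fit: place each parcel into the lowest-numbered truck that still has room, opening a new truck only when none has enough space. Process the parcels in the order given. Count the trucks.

10

Put 146 kg in truck 1; 4 kg remain.
Put 29 kg in truck 2; 121 kg remain.
Put 146 kg in truck 3; 4 kg remain.
Put 149 kg in truck 4; 1 kg remain.
Put 145 kg in truck 5; 5 kg remain.
Put 46 kg in truck 2; 75 kg remain.
Put 50 kg in truck 2; 25 kg remain.
Put 42 kg in truck 6; 108 kg remain.
Put 31 kg in truck 6; 77 kg remain.
Put 99 kg in truck 7; 51 kg remain.
Put 142 kg in truck 8; 8 kg remain.
Put 31 kg in truck 6; 46 kg remain.
Put 121 kg in truck 9; 29 kg remain.
Put 97 kg in truck 10; 53 kg remain.
Put 35 kg in truck 6; 11 kg remain.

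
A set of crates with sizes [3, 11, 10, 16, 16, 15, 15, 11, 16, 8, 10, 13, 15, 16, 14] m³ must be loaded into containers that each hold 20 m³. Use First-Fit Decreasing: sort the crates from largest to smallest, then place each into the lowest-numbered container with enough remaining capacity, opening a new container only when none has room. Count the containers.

12

Sorted descending: 16, 16, 16, 16, 15, 15, 15, 14, 13, 11, 11, 10, 10, 8, 3.
container 1: place 16 m³, 4 m³ left
container 2: place 16 m³, 4 m³ left
container 3: place 16 m³, 4 m³ left
container 4: place 16 m³, 4 m³ left
container 5: place 15 m³, 5 m³ left
container 6: place 15 m³, 5 m³ left
container 7: place 15 m³, 5 m³ left
container 8: place 14 m³, 6 m³ left
container 9: place 13 m³, 7 m³ left
container 10: place 11 m³, 9 m³ left
container 11: place 11 m³, 9 m³ left
container 12: place 10 m³, 10 m³ left
container 12: place 10 m³, 0 m³ left
container 10: place 8 m³, 1 m³ left
container 1: place 3 m³, 1 m³ left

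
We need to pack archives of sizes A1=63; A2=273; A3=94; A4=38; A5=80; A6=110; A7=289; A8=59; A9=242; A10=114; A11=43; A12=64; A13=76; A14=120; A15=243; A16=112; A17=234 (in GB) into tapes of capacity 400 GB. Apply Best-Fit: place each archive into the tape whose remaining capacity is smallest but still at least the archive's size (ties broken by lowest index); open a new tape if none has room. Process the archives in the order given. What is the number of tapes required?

Put A1 (63 GB) in tape 1; 337 GB remain.
Put A2 (273 GB) in tape 1; 64 GB remain.
Put A3 (94 GB) in tape 2; 306 GB remain.
Put A4 (38 GB) in tape 1; 26 GB remain.
Put A5 (80 GB) in tape 2; 226 GB remain.
Put A6 (110 GB) in tape 2; 116 GB remain.
Put A7 (289 GB) in tape 3; 111 GB remain.
Put A8 (59 GB) in tape 3; 52 GB remain.
Put A9 (242 GB) in tape 4; 158 GB remain.
Put A10 (114 GB) in tape 2; 2 GB remain.
Put A11 (43 GB) in tape 3; 9 GB remain.
Put A12 (64 GB) in tape 4; 94 GB remain.
Put A13 (76 GB) in tape 4; 18 GB remain.
Put A14 (120 GB) in tape 5; 280 GB remain.
Put A15 (243 GB) in tape 5; 37 GB remain.
Put A16 (112 GB) in tape 6; 288 GB remain.
Put A17 (234 GB) in tape 6; 54 GB remain.
Final tapes: [63,273,38] [94,80,110,114] [289,59,43] [242,64,76] [120,243] [112,234].

6 tapes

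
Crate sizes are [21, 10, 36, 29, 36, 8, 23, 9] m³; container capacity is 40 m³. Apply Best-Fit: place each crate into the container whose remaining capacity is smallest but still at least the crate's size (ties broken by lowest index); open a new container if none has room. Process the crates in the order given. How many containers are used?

5

container 1: place 21 m³, 19 m³ left
container 1: place 10 m³, 9 m³ left
container 2: place 36 m³, 4 m³ left
container 3: place 29 m³, 11 m³ left
container 4: place 36 m³, 4 m³ left
container 1: place 8 m³, 1 m³ left
container 5: place 23 m³, 17 m³ left
container 3: place 9 m³, 2 m³ left
Final containers: [21,10,8] [36] [29,9] [36] [23].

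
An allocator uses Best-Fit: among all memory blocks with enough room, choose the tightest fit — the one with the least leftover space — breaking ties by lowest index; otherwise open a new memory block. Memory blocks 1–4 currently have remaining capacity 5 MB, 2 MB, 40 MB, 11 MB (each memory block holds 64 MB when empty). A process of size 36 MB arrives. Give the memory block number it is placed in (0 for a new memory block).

Memory blocks with room: memory block 3 (40 MB).
Tightest fit is memory block 3 with 40 MB free.

3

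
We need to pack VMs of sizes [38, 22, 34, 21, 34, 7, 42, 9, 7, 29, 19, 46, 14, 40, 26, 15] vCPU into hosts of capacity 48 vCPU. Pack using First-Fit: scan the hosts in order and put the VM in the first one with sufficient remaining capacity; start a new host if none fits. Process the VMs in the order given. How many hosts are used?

10

host 1: place 38 vCPU, 10 vCPU left
host 2: place 22 vCPU, 26 vCPU left
host 3: place 34 vCPU, 14 vCPU left
host 2: place 21 vCPU, 5 vCPU left
host 4: place 34 vCPU, 14 vCPU left
host 1: place 7 vCPU, 3 vCPU left
host 5: place 42 vCPU, 6 vCPU left
host 3: place 9 vCPU, 5 vCPU left
host 4: place 7 vCPU, 7 vCPU left
host 6: place 29 vCPU, 19 vCPU left
host 6: place 19 vCPU, 0 vCPU left
host 7: place 46 vCPU, 2 vCPU left
host 8: place 14 vCPU, 34 vCPU left
host 9: place 40 vCPU, 8 vCPU left
host 8: place 26 vCPU, 8 vCPU left
host 10: place 15 vCPU, 33 vCPU left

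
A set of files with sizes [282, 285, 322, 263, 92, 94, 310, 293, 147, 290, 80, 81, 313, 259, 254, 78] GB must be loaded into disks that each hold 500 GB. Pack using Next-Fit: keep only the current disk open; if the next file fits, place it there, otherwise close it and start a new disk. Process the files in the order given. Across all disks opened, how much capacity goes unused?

1557

disk 1: place 282 GB, 218 GB left
disk 2: place 285 GB, 215 GB left
disk 3: place 322 GB, 178 GB left
disk 4: place 263 GB, 237 GB left
disk 4: place 92 GB, 145 GB left
disk 4: place 94 GB, 51 GB left
disk 5: place 310 GB, 190 GB left
disk 6: place 293 GB, 207 GB left
disk 6: place 147 GB, 60 GB left
disk 7: place 290 GB, 210 GB left
disk 7: place 80 GB, 130 GB left
disk 7: place 81 GB, 49 GB left
disk 8: place 313 GB, 187 GB left
disk 9: place 259 GB, 241 GB left
disk 10: place 254 GB, 246 GB left
disk 10: place 78 GB, 168 GB left
10 disks × 500 GB = 5000 GB; used 3443 GB; unused 1557 GB.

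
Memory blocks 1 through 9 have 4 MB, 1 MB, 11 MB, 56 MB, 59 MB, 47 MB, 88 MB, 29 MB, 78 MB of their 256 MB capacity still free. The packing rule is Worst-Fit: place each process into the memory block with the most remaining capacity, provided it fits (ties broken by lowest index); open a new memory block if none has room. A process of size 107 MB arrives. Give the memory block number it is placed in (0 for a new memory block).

0

No memory block has ≥ 107 MB free, so a new memory block is opened.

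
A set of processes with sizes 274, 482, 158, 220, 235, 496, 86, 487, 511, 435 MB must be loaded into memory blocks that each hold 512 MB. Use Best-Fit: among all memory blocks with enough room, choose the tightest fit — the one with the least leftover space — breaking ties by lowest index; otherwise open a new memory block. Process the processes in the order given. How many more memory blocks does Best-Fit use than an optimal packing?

Best-Fit: [274,158] [482] [220,235] [496] [86] [487] [511] [435] → 8 memory blocks.
Total size 3384 MB; any packing needs at least ⌈3384/512⌉ = 7 memory blocks.
An optimal packing achieves that bound: [511] [496] [487] [482] [435] [274,235] [220,158,86] → 7 memory blocks.
Excess: 8 − 7 = 1.

1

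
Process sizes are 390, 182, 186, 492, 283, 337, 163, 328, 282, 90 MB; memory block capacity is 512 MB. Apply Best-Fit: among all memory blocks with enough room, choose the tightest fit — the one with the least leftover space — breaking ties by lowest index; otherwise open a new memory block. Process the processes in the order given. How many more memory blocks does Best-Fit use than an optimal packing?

Best-Fit: [390,90] [182,186] [492] [283] [337,163] [328] [282] → 7 memory blocks.
Total size 2733 MB; any packing needs at least ⌈2733/512⌉ = 6 memory blocks.
An optimal packing achieves that bound: [492] [390,90] [337,163] [328,182] [283,186] [282] → 6 memory blocks.
Excess: 7 − 6 = 1.

1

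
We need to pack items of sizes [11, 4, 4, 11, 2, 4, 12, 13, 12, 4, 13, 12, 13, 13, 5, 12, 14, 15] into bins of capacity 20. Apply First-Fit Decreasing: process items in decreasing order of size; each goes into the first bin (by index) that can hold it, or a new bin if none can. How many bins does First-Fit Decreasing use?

12 bins

Sorted descending: 15, 14, 13, 13, 13, 13, 12, 12, 12, 12, 11, 11, 5, 4, 4, 4, 4, 2.
15 → bin 1 (remaining 5)
14 → bin 2 (remaining 6)
13 → bin 3 (remaining 7)
13 → bin 4 (remaining 7)
13 → bin 5 (remaining 7)
13 → bin 6 (remaining 7)
12 → bin 7 (remaining 8)
12 → bin 8 (remaining 8)
12 → bin 9 (remaining 8)
12 → bin 10 (remaining 8)
11 → bin 11 (remaining 9)
11 → bin 12 (remaining 9)
5 → bin 1 (remaining 0)
4 → bin 2 (remaining 2)
4 → bin 3 (remaining 3)
4 → bin 4 (remaining 3)
4 → bin 5 (remaining 3)
2 → bin 2 (remaining 0)
Final bins: [15,5] [14,4,2] [13,4] [13,4] [13,4] [13] [12] [12] [12] [12] [11] [11].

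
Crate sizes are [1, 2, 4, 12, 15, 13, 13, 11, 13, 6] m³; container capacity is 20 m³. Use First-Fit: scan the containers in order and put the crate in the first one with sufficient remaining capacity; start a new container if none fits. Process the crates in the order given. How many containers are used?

container 1: place 1 m³, 19 m³ left
container 1: place 2 m³, 17 m³ left
container 1: place 4 m³, 13 m³ left
container 1: place 12 m³, 1 m³ left
container 2: place 15 m³, 5 m³ left
container 3: place 13 m³, 7 m³ left
container 4: place 13 m³, 7 m³ left
container 5: place 11 m³, 9 m³ left
container 6: place 13 m³, 7 m³ left
container 3: place 6 m³, 1 m³ left

6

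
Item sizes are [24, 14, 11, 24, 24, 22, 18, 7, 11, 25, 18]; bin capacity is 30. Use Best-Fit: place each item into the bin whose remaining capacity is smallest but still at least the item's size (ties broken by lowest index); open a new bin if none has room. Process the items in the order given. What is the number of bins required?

8

Put 24 in bin 1; 6 remain.
Put 14 in bin 2; 16 remain.
Put 11 in bin 2; 5 remain.
Put 24 in bin 3; 6 remain.
Put 24 in bin 4; 6 remain.
Put 22 in bin 5; 8 remain.
Put 18 in bin 6; 12 remain.
Put 7 in bin 5; 1 remain.
Put 11 in bin 6; 1 remain.
Put 25 in bin 7; 5 remain.
Put 18 in bin 8; 12 remain.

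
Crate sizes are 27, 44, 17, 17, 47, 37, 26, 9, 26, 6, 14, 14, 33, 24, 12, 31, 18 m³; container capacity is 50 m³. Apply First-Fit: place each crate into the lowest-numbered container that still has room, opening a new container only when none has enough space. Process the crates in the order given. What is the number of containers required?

27 m³ → container 1 (remaining 23 m³)
44 m³ → container 2 (remaining 6 m³)
17 m³ → container 1 (remaining 6 m³)
17 m³ → container 3 (remaining 33 m³)
47 m³ → container 4 (remaining 3 m³)
37 m³ → container 5 (remaining 13 m³)
26 m³ → container 3 (remaining 7 m³)
9 m³ → container 5 (remaining 4 m³)
26 m³ → container 6 (remaining 24 m³)
6 m³ → container 1 (remaining 0 m³)
14 m³ → container 6 (remaining 10 m³)
14 m³ → container 7 (remaining 36 m³)
33 m³ → container 7 (remaining 3 m³)
24 m³ → container 8 (remaining 26 m³)
12 m³ → container 8 (remaining 14 m³)
31 m³ → container 9 (remaining 19 m³)
18 m³ → container 9 (remaining 1 m³)
Final containers: [27,17,6] [44] [17,26] [47] [37,9] [26,14] [14,33] [24,12] [31,18].

9 containers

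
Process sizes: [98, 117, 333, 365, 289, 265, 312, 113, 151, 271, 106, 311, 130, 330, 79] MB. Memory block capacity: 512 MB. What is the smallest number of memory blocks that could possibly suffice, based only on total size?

7

Total size = 98 + 117 + 333 + 365 + 289 + 265 + 312 + 113 + 151 + 271 + 106 + 311 + 130 + 330 + 79 = 3270 MB.
⌈3270 / 512⌉ = 7.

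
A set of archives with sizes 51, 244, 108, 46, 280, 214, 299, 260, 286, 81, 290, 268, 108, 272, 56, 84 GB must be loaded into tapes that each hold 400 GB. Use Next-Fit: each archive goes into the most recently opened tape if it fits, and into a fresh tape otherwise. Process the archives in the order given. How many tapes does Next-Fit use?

11

Put 51 GB in tape 1; 349 GB remain.
Put 244 GB in tape 1; 105 GB remain.
Put 108 GB in tape 2; 292 GB remain.
Put 46 GB in tape 2; 246 GB remain.
Put 280 GB in tape 3; 120 GB remain.
Put 214 GB in tape 4; 186 GB remain.
Put 299 GB in tape 5; 101 GB remain.
Put 260 GB in tape 6; 140 GB remain.
Put 286 GB in tape 7; 114 GB remain.
Put 81 GB in tape 7; 33 GB remain.
Put 290 GB in tape 8; 110 GB remain.
Put 268 GB in tape 9; 132 GB remain.
Put 108 GB in tape 9; 24 GB remain.
Put 272 GB in tape 10; 128 GB remain.
Put 56 GB in tape 10; 72 GB remain.
Put 84 GB in tape 11; 316 GB remain.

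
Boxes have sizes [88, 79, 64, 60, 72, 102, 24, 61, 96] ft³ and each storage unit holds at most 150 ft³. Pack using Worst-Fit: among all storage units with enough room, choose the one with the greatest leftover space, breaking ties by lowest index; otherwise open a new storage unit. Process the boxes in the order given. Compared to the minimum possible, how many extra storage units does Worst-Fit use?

1

Worst-Fit: [88,60] [79,64] [72,24] [102] [61] [96] → 6 storage units.
Total size 646 ft³; any packing needs at least ⌈646/150⌉ = 5 storage units.
An optimal packing achieves that bound: [102,24] [96] [88,61] [79,64] [72,60] → 5 storage units.
Excess: 6 − 5 = 1.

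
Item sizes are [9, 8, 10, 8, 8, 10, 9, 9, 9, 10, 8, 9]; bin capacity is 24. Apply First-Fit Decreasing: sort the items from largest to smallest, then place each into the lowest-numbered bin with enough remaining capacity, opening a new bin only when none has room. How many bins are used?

6

Sorted descending: 10, 10, 10, 9, 9, 9, 9, 9, 8, 8, 8, 8.
10 → bin 1 (remaining 14)
10 → bin 1 (remaining 4)
10 → bin 2 (remaining 14)
9 → bin 2 (remaining 5)
9 → bin 3 (remaining 15)
9 → bin 3 (remaining 6)
9 → bin 4 (remaining 15)
9 → bin 4 (remaining 6)
8 → bin 5 (remaining 16)
8 → bin 5 (remaining 8)
8 → bin 5 (remaining 0)
8 → bin 6 (remaining 16)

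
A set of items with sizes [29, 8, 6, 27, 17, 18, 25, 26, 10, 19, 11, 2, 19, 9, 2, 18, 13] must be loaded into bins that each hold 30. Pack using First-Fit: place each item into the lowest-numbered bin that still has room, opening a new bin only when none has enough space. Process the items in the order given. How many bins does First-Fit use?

bin 1: place 29, 1 left
bin 2: place 8, 22 left
bin 2: place 6, 16 left
bin 3: place 27, 3 left
bin 4: place 17, 13 left
bin 5: place 18, 12 left
bin 6: place 25, 5 left
bin 7: place 26, 4 left
bin 2: place 10, 6 left
bin 8: place 19, 11 left
bin 4: place 11, 2 left
bin 2: place 2, 4 left
bin 9: place 19, 11 left
bin 5: place 9, 3 left
bin 2: place 2, 2 left
bin 10: place 18, 12 left
bin 11: place 13, 17 left

11 bins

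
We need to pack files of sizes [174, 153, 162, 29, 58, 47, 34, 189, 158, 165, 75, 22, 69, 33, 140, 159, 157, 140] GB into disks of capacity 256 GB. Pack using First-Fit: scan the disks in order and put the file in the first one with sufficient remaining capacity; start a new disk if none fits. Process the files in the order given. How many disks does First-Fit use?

Put 174 GB in disk 1; 82 GB remain.
Put 153 GB in disk 2; 103 GB remain.
Put 162 GB in disk 3; 94 GB remain.
Put 29 GB in disk 1; 53 GB remain.
Put 58 GB in disk 2; 45 GB remain.
Put 47 GB in disk 1; 6 GB remain.
Put 34 GB in disk 2; 11 GB remain.
Put 189 GB in disk 4; 67 GB remain.
Put 158 GB in disk 5; 98 GB remain.
Put 165 GB in disk 6; 91 GB remain.
Put 75 GB in disk 3; 19 GB remain.
Put 22 GB in disk 4; 45 GB remain.
Put 69 GB in disk 5; 29 GB remain.
Put 33 GB in disk 4; 12 GB remain.
Put 140 GB in disk 7; 116 GB remain.
Put 159 GB in disk 8; 97 GB remain.
Put 157 GB in disk 9; 99 GB remain.
Put 140 GB in disk 10; 116 GB remain.

10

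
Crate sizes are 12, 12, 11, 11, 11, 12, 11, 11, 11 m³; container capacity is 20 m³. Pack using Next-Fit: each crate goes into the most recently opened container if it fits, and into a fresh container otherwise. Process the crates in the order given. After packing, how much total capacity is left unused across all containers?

78

12 m³ → container 1 (remaining 8 m³)
12 m³ → container 2 (remaining 8 m³)
11 m³ → container 3 (remaining 9 m³)
11 m³ → container 4 (remaining 9 m³)
11 m³ → container 5 (remaining 9 m³)
12 m³ → container 6 (remaining 8 m³)
11 m³ → container 7 (remaining 9 m³)
11 m³ → container 8 (remaining 9 m³)
11 m³ → container 9 (remaining 9 m³)
9 containers × 20 m³ = 180 m³; used 102 m³; unused 78 m³.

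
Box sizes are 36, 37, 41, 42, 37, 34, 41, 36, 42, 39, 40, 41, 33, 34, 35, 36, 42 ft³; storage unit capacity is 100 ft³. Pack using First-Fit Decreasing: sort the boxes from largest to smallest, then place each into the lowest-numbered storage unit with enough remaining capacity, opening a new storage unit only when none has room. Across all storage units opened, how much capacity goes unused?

254

Sorted descending: 42, 42, 42, 41, 41, 41, 40, 39, 37, 37, 36, 36, 36, 35, 34, 34, 33.
42 ft³ → storage unit 1 (remaining 58 ft³)
42 ft³ → storage unit 1 (remaining 16 ft³)
42 ft³ → storage unit 2 (remaining 58 ft³)
41 ft³ → storage unit 2 (remaining 17 ft³)
41 ft³ → storage unit 3 (remaining 59 ft³)
41 ft³ → storage unit 3 (remaining 18 ft³)
40 ft³ → storage unit 4 (remaining 60 ft³)
39 ft³ → storage unit 4 (remaining 21 ft³)
37 ft³ → storage unit 5 (remaining 63 ft³)
37 ft³ → storage unit 5 (remaining 26 ft³)
36 ft³ → storage unit 6 (remaining 64 ft³)
36 ft³ → storage unit 6 (remaining 28 ft³)
36 ft³ → storage unit 7 (remaining 64 ft³)
35 ft³ → storage unit 7 (remaining 29 ft³)
34 ft³ → storage unit 8 (remaining 66 ft³)
34 ft³ → storage unit 8 (remaining 32 ft³)
33 ft³ → storage unit 9 (remaining 67 ft³)
9 storage units × 100 ft³ = 900 ft³; used 646 ft³; unused 254 ft³.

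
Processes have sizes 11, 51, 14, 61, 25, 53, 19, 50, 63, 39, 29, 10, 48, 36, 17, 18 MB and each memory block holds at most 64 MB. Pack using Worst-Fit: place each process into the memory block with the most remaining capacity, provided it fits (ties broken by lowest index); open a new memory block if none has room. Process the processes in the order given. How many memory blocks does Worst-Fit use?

11 MB → memory block 1 (remaining 53 MB)
51 MB → memory block 1 (remaining 2 MB)
14 MB → memory block 2 (remaining 50 MB)
61 MB → memory block 3 (remaining 3 MB)
25 MB → memory block 2 (remaining 25 MB)
53 MB → memory block 4 (remaining 11 MB)
19 MB → memory block 2 (remaining 6 MB)
50 MB → memory block 5 (remaining 14 MB)
63 MB → memory block 6 (remaining 1 MB)
39 MB → memory block 7 (remaining 25 MB)
29 MB → memory block 8 (remaining 35 MB)
10 MB → memory block 8 (remaining 25 MB)
48 MB → memory block 9 (remaining 16 MB)
36 MB → memory block 10 (remaining 28 MB)
17 MB → memory block 10 (remaining 11 MB)
18 MB → memory block 7 (remaining 7 MB)
Final memory blocks: [11,51] [14,25,19] [61] [53] [50] [63] [39,18] [29,10] [48] [36,17].

10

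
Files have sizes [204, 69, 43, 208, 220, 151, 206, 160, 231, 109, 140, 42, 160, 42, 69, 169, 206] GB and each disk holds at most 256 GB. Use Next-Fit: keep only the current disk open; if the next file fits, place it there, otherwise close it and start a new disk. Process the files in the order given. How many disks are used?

12

204 GB → disk 1 (remaining 52 GB)
69 GB → disk 2 (remaining 187 GB)
43 GB → disk 2 (remaining 144 GB)
208 GB → disk 3 (remaining 48 GB)
220 GB → disk 4 (remaining 36 GB)
151 GB → disk 5 (remaining 105 GB)
206 GB → disk 6 (remaining 50 GB)
160 GB → disk 7 (remaining 96 GB)
231 GB → disk 8 (remaining 25 GB)
109 GB → disk 9 (remaining 147 GB)
140 GB → disk 9 (remaining 7 GB)
42 GB → disk 10 (remaining 214 GB)
160 GB → disk 10 (remaining 54 GB)
42 GB → disk 10 (remaining 12 GB)
69 GB → disk 11 (remaining 187 GB)
169 GB → disk 11 (remaining 18 GB)
206 GB → disk 12 (remaining 50 GB)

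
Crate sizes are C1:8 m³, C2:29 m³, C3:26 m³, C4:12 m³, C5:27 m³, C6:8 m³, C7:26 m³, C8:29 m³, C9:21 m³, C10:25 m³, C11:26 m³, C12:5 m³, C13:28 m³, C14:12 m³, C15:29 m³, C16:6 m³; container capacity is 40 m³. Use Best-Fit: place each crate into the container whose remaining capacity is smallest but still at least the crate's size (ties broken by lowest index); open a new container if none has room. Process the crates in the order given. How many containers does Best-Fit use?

10 containers

Put C1 (8 m³) in container 1; 32 m³ remain.
Put C2 (29 m³) in container 1; 3 m³ remain.
Put C3 (26 m³) in container 2; 14 m³ remain.
Put C4 (12 m³) in container 2; 2 m³ remain.
Put C5 (27 m³) in container 3; 13 m³ remain.
Put C6 (8 m³) in container 3; 5 m³ remain.
Put C7 (26 m³) in container 4; 14 m³ remain.
Put C8 (29 m³) in container 5; 11 m³ remain.
Put C9 (21 m³) in container 6; 19 m³ remain.
Put C10 (25 m³) in container 7; 15 m³ remain.
Put C11 (26 m³) in container 8; 14 m³ remain.
Put C12 (5 m³) in container 3; 0 m³ remain.
Put C13 (28 m³) in container 9; 12 m³ remain.
Put C14 (12 m³) in container 9; 0 m³ remain.
Put C15 (29 m³) in container 10; 11 m³ remain.
Put C16 (6 m³) in container 5; 5 m³ remain.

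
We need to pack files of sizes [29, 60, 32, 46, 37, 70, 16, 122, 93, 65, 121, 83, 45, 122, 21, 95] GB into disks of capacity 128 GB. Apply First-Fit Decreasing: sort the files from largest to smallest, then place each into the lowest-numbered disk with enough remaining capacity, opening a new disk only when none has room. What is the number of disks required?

9 disks

Sorted descending: 122, 122, 121, 95, 93, 83, 70, 65, 60, 46, 45, 37, 32, 29, 21, 16.
disk 1: place 122 GB, 6 GB left
disk 2: place 122 GB, 6 GB left
disk 3: place 121 GB, 7 GB left
disk 4: place 95 GB, 33 GB left
disk 5: place 93 GB, 35 GB left
disk 6: place 83 GB, 45 GB left
disk 7: place 70 GB, 58 GB left
disk 8: place 65 GB, 63 GB left
disk 8: place 60 GB, 3 GB left
disk 7: place 46 GB, 12 GB left
disk 6: place 45 GB, 0 GB left
disk 9: place 37 GB, 91 GB left
disk 4: place 32 GB, 1 GB left
disk 5: place 29 GB, 6 GB left
disk 9: place 21 GB, 70 GB left
disk 9: place 16 GB, 54 GB left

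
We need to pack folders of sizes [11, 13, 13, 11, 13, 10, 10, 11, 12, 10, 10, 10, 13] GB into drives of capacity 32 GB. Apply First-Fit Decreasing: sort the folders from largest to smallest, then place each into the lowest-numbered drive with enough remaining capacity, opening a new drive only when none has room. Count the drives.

Sorted descending: 13, 13, 13, 13, 12, 11, 11, 11, 10, 10, 10, 10, 10.
13 GB → drive 1 (remaining 19 GB)
13 GB → drive 1 (remaining 6 GB)
13 GB → drive 2 (remaining 19 GB)
13 GB → drive 2 (remaining 6 GB)
12 GB → drive 3 (remaining 20 GB)
11 GB → drive 3 (remaining 9 GB)
11 GB → drive 4 (remaining 21 GB)
11 GB → drive 4 (remaining 10 GB)
10 GB → drive 4 (remaining 0 GB)
10 GB → drive 5 (remaining 22 GB)
10 GB → drive 5 (remaining 12 GB)
10 GB → drive 5 (remaining 2 GB)
10 GB → drive 6 (remaining 22 GB)
Final drives: [13,13] [13,13] [12,11] [11,11,10] [10,10,10] [10].

6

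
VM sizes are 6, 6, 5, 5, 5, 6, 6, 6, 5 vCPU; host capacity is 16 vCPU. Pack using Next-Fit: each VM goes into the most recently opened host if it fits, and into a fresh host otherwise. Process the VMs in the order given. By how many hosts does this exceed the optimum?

0

Next-Fit: [6,6] [5,5,5] [6,6] [6,5] → 4 hosts.
Total size 50 vCPU; any packing needs at least ⌈50/16⌉ = 4 hosts.
So 4 is already optimal.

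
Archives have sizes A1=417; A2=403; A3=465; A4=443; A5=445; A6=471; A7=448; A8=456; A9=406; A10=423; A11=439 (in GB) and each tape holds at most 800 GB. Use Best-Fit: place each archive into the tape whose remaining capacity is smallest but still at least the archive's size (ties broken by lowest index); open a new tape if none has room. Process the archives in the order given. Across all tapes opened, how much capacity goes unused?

Put A1 (417 GB) in tape 1; 383 GB remain.
Put A2 (403 GB) in tape 2; 397 GB remain.
Put A3 (465 GB) in tape 3; 335 GB remain.
Put A4 (443 GB) in tape 4; 357 GB remain.
Put A5 (445 GB) in tape 5; 355 GB remain.
Put A6 (471 GB) in tape 6; 329 GB remain.
Put A7 (448 GB) in tape 7; 352 GB remain.
Put A8 (456 GB) in tape 8; 344 GB remain.
Put A9 (406 GB) in tape 9; 394 GB remain.
Put A10 (423 GB) in tape 10; 377 GB remain.
Put A11 (439 GB) in tape 11; 361 GB remain.
11 tapes × 800 GB = 8800 GB; used 4816 GB; unused 3984 GB.

3984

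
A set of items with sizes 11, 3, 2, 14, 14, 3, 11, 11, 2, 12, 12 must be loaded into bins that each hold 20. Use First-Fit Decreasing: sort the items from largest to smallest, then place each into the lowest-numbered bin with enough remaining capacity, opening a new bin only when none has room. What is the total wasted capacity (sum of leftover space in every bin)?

Sorted descending: 14, 14, 12, 12, 11, 11, 11, 3, 3, 2, 2.
bin 1: place 14, 6 left
bin 2: place 14, 6 left
bin 3: place 12, 8 left
bin 4: place 12, 8 left
bin 5: place 11, 9 left
bin 6: place 11, 9 left
bin 7: place 11, 9 left
bin 1: place 3, 3 left
bin 1: place 3, 0 left
bin 2: place 2, 4 left
bin 2: place 2, 2 left
7 bins × 20 = 140; used 95; unused 45.

45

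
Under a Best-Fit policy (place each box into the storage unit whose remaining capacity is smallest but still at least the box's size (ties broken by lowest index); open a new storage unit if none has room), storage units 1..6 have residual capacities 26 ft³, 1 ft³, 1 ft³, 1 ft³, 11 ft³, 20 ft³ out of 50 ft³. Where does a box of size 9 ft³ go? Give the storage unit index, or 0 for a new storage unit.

Storage units with room: storage unit 1 (26 ft³), storage unit 5 (11 ft³), storage unit 6 (20 ft³).
Tightest fit is storage unit 5 with 11 ft³ free.

5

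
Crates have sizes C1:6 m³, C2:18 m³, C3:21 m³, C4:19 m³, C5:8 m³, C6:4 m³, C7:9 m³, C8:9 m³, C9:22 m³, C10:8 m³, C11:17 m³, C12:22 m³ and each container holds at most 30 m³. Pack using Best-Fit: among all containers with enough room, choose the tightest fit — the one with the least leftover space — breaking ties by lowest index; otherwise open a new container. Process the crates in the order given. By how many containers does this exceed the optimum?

0

Best-Fit: [6,18,4] [21,8] [19,9] [9,17] [22,8] [22] → 6 containers.
Total size 163 m³; any packing needs at least ⌈163/30⌉ = 6 containers.
So 6 is already optimal.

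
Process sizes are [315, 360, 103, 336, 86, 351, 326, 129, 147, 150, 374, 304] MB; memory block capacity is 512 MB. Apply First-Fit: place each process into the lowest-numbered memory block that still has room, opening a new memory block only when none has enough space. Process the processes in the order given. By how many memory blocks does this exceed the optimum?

0

First-Fit: [315,103,86] [360,129] [336,147] [351,150] [326] [374] [304] → 7 memory blocks.
7 processes exceed 256 MB (half the capacity), and no two of those can share a memory block, so at least 7 memory blocks are needed.
So 7 is already optimal.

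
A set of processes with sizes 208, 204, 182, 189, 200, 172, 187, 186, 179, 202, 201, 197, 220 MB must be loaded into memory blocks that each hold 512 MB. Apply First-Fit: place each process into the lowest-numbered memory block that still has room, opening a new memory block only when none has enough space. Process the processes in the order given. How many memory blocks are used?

memory block 1: place 208 MB, 304 MB left
memory block 1: place 204 MB, 100 MB left
memory block 2: place 182 MB, 330 MB left
memory block 2: place 189 MB, 141 MB left
memory block 3: place 200 MB, 312 MB left
memory block 3: place 172 MB, 140 MB left
memory block 4: place 187 MB, 325 MB left
memory block 4: place 186 MB, 139 MB left
memory block 5: place 179 MB, 333 MB left
memory block 5: place 202 MB, 131 MB left
memory block 6: place 201 MB, 311 MB left
memory block 6: place 197 MB, 114 MB left
memory block 7: place 220 MB, 292 MB left

7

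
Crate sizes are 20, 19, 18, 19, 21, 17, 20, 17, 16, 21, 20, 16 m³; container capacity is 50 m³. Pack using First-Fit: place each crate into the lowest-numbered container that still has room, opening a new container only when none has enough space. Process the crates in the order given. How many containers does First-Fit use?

container 1: place 20 m³, 30 m³ left
container 1: place 19 m³, 11 m³ left
container 2: place 18 m³, 32 m³ left
container 2: place 19 m³, 13 m³ left
container 3: place 21 m³, 29 m³ left
container 3: place 17 m³, 12 m³ left
container 4: place 20 m³, 30 m³ left
container 4: place 17 m³, 13 m³ left
container 5: place 16 m³, 34 m³ left
container 5: place 21 m³, 13 m³ left
container 6: place 20 m³, 30 m³ left
container 6: place 16 m³, 14 m³ left
Final containers: [20,19] [18,19] [21,17] [20,17] [16,21] [20,16].

6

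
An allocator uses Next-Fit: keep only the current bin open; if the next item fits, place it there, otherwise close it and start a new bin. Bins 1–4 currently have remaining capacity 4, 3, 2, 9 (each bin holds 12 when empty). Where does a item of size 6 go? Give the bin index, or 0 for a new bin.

4

Next-Fit only looks at bin 4, which has 9 free.
6 fits there.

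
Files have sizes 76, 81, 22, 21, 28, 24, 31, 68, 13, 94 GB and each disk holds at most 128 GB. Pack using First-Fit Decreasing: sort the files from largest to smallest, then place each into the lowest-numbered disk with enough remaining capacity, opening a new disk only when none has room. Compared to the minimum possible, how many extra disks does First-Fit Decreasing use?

0

First-Fit Decreasing: [94,31] [81,28,13] [76,24,22] [68,21] → 4 disks.
Total size 458 GB; any packing needs at least ⌈458/128⌉ = 4 disks.
So 4 is already optimal.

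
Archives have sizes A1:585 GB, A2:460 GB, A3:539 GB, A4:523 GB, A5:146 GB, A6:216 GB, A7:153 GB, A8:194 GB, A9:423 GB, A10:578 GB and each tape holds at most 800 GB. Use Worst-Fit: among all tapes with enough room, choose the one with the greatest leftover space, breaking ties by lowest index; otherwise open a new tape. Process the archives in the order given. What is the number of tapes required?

tape 1: place A1 (585 GB), 215 GB left
tape 2: place A2 (460 GB), 340 GB left
tape 3: place A3 (539 GB), 261 GB left
tape 4: place A4 (523 GB), 277 GB left
tape 2: place A5 (146 GB), 194 GB left
tape 4: place A6 (216 GB), 61 GB left
tape 3: place A7 (153 GB), 108 GB left
tape 1: place A8 (194 GB), 21 GB left
tape 5: place A9 (423 GB), 377 GB left
tape 6: place A10 (578 GB), 222 GB left
Final tapes: [585,194] [460,146] [539,153] [523,216] [423] [578].

6 tapes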